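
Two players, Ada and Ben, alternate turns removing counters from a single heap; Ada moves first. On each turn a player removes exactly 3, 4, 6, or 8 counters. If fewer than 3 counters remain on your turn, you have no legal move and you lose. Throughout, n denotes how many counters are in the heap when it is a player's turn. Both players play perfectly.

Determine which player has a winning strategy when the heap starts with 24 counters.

Label each position W (a win for the player to move) or L (a loss). A position with no legal move is L; any other position is W exactly when some move reaches an L, and L when every move reaches a W.
n=0: no move → L
n=1: no move → L
n=2: no move → L
n=3: W (go to 0, an L position)
n=4: W (go to 1, an L position)
n=5: W (go to 2, an L position)
n=6: W (go to 2, an L position)
n=7: W (go to 1, an L position)
n=8: W (go to 2, an L position)
n=9: W (go to 1, an L position)
n=10: W (go to 2, an L position)
n=11: L (options 8(W), 7(W), 5(W), 3(W) are all W)
n=12: L (options 9(W), 8(W), 6(W), 4(W) are all W)
n=13: L (options 10(W), 9(W), 7(W), 5(W) are all W)
n=14: W (go to 11, an L position)
n=15: W (go to 12, an L position)
n=16: W (go to 13, an L position)
n=17: W (go to 13, an L position)
n=18: W (go to 12, an L position)
n=19: W (go to 13, an L position)
n=20: W (go to 12, an L position)
n=21: W (go to 13, an L position)
n=22: L (options 19(W), 18(W), 16(W), 14(W) are all W)
n=23: L (options 20(W), 19(W), 17(W), 15(W) are all W)
n=24: L (options 21(W), 20(W), 18(W), 16(W) are all W)
The starting position 24 is L: whatever Ada does, the opponent receives a W position.

Ben wins.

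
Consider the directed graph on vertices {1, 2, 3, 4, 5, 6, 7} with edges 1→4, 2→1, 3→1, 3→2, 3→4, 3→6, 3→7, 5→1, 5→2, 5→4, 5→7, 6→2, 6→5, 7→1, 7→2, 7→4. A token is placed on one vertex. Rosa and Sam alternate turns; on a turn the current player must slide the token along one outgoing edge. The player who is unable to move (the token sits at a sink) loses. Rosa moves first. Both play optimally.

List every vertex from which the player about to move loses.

Classify positions by backward induction: terminal positions (no move available) are L. From any other position, the mover wins iff some move reaches an L.
Every edge goes from a vertex to one that appears earlier in the order 4, 1, 2, 7, 5, 6, 3, so processing vertices in that order labels each vertex after all of its successors.
4: no outgoing edge → L
1: can move to 4, which is L ⇒ W
2: the only move is to 1(W), a W ⇒ L
7: can move to 2, which is L ⇒ W
5: can move to 2, which is L ⇒ W
6: can move to 2, which is L ⇒ W
3: can move to 2, which is L ⇒ W
Reading off the rows marked L gives the requested list; there are 2 such vertices.

2, 4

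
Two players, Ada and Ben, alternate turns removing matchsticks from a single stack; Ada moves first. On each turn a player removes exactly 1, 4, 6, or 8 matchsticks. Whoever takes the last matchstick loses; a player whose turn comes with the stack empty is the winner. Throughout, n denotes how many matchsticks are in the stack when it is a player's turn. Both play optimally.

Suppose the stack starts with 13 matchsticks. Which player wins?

Ben wins.

Compute win/loss labels from the base case upward. A position with no move is W. Any other position is W if it can reach an L in one move, else L.
n=0: no move; the opponent has just taken the last matchstick and therefore loses → W
n=1: only reaches 0(W), which is W → L
n=2: reaches L-position 1 → W
n=3: only reaches 2(W), which is W → L
n=4: reaches L-position 3 → W
n=5: reaches L-position 1 → W
n=6: only reaches 5(W), 2(W), 0(W), all W → L
n=7: reaches L-position 6 → W
n=8: only reaches 7(W), 4(W), 2(W), 0(W), all W → L
n=9: reaches L-position 8 → W
n=10: reaches L-position 6 → W
n=11: reaches L-position 3 → W
n=12: reaches L-position 8 → W
n=13: only reaches 12(W), 9(W), 7(W), 5(W), all W → L
Every move from 13 reaches a W position, so the mover loses.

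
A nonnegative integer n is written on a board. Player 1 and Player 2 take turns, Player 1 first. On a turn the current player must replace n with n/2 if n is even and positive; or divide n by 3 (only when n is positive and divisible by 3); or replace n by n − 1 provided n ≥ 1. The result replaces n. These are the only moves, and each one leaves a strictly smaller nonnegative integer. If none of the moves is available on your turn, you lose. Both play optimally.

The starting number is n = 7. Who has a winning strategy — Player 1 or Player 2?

Player 2 wins.

Positions with no move are L. A position that does have a move is losing for the player to move precisely when every available move leads to a winning position for the opponent. Fill in the labels:
n=0: no move → L
n=1: W (go to 0, an L position)
n=2: L (sole option 1(W) is W)
n=3: W (go to 2, an L position)
n=4: W (go to 2, an L position)
n=5: L (sole option 4(W) is W)
n=6: W (go to 2, an L position)
n=7: L (sole option 6(W) is W)
The starting position 7 is L: whatever Player 1 does, the opponent receives a W position.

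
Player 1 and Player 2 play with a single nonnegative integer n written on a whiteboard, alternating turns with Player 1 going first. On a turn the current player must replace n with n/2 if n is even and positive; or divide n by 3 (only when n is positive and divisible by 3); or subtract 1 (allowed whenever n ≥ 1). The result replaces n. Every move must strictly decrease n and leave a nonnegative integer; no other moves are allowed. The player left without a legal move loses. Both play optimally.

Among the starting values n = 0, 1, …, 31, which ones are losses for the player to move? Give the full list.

Label each position W (a win for the player to move) or L (a loss). A position with no legal move is L; any other position is W exactly when some move reaches an L, and L when every move reaches a W.
n=0: no move → L
n=1: →0(L), so W
n=2: →1(W) only, which is W, so L
n=3: →2(L), so W
n=4: →2(L), so W
n=5: →4(W) only, which is W, so L
n=6: →2(L), so W
n=7: →6(W) only, which is W, so L
n=8: →7(L), so W
n=9: →3(W), 8(W) — all W, so L
n=10: →5(L), so W
n=11: →10(W) only, which is W, so L
n=12: →11(L), so W
n=13: →12(W) only, which is W, so L
n=14: →7(L), so W
n=15: →5(L), so W
n=16: →8(W), 15(W) — all W, so L
n=17: →16(L), so W
n=18: →9(L), so W
n=19: →18(W) only, which is W, so L
n=20: →19(L), so W
n=21: →7(L), so W
n=22: →11(L), so W
n=23: →22(W) only, which is W, so L
n=24: →23(L), so W
n=25: →24(W) only, which is W, so L
n=26: →13(L), so W
n=27: →9(L), so W
n=28: →14(W), 27(W) — all W, so L
n=29: →28(L), so W
n=30: →10(W), 15(W), 29(W) — all W, so L
n=31: →30(L), so W
Reading off the rows marked L gives the requested list; there are 13 such values of n.

0, 2, 5, 7, 9, 11, 13, 16, 19, 23, 25, 28, 30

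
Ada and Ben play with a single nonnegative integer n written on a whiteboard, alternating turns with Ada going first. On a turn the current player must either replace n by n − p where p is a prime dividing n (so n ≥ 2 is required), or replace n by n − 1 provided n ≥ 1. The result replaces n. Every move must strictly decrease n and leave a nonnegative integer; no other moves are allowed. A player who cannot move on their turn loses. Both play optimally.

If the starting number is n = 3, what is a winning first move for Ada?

Build the W/L table. Terminal = L. A non-terminal position is W if it has a move to some L; otherwise it is L.
n=0: no move → L
n=1: reaches L-position 0 → W
n=2: reaches L-position 0 → W
n=3: reaches L-position 0 → W
From 3, the L positions reachable in one move are: 0.

Move to 0.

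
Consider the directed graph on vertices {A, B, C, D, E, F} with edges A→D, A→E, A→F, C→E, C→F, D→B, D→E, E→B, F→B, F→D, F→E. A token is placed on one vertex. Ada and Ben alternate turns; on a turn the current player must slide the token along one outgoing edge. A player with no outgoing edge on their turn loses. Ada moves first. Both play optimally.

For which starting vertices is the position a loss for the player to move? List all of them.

A, B, C

Work bottom-up. With no move the player to move loses. Otherwise the position is W if at least one move leads to an L position for the opponent, and L if every move leads to a W.
Every edge goes from a vertex to one that appears earlier in the order B, E, D, F, C, A, so processing vertices in that order labels each vertex after all of its successors.
B: no outgoing edge → L
E: reaches L-position B → W
D: reaches L-position B → W
F: reaches L-position B → W
C: only reaches F(W), E(W), all W → L
A: only reaches F(W), D(W), E(W), all W → L
The losing starting vertices are exactly the entries labelled L in this table (3 of them).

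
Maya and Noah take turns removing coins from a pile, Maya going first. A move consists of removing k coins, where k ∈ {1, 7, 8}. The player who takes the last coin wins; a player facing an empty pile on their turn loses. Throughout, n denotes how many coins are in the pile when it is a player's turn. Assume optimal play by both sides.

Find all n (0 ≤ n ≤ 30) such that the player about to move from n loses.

0, 2, 4, 6, 15, 17, 19, 21, 30

Compute win/loss labels from the base case upward. A position with no move is L. Any other position is W if it can reach an L in one move, else L.
n=0: no move → L
n=1: →0(L), so W
n=2: →1(W) only, which is W, so L
n=3: →2(L), so W
n=4: →3(W) only, which is W, so L
n=5: →4(L), so W
n=6: →5(W) only, which is W, so L
n=7: →6(L), so W
n=8: →0(L), so W
n=9: →2(L), so W
n=10: →2(L), so W
n=11: →4(L), so W
n=12: →4(L), so W
n=13: →6(L), so W
n=14: →6(L), so W
n=15: →14(W), 8(W), 7(W) — all W, so L
n=16: →15(L), so W
n=17: →16(W), 10(W), 9(W) — all W, so L
n=18: →17(L), so W
n=19: →18(W), 12(W), 11(W) — all W, so L
n=20: →19(L), so W
n=21: →20(W), 14(W), 13(W) — all W, so L
n=22: →21(L), so W
n=23: →15(L), so W
n=24: →17(L), so W
n=25: →17(L), so W
n=26: →19(L), so W
n=27: →19(L), so W
n=28: →21(L), so W
n=29: →21(L), so W
n=30: →29(W), 23(W), 22(W) — all W, so L
The losing starting values of n are exactly the entries labelled L in this table (9 of them).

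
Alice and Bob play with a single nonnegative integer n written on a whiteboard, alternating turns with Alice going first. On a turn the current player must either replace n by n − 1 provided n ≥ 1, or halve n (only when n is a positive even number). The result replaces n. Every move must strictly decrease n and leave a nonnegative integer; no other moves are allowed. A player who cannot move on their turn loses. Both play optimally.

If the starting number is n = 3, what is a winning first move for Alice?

Move to 2.

Compute win/loss labels from the base case upward. A position with no move is L. Any other position is W if it can reach an L in one move, else L.
n=0: no move → L
n=1: reaches L-position 0 → W
n=2: only reaches 1(W), which is W → L
n=3: reaches L-position 2 → W
From 3, the L positions reachable in one move are: 2.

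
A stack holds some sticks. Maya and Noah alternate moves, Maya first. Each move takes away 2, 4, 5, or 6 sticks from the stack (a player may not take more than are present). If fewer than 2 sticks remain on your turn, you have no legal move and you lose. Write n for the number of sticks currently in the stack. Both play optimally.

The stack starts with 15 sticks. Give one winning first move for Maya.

Remove 6, leaving 9.

Label each position W (a win for the player to move) or L (a loss). A position with no legal move is L; any other position is W exactly when some move reaches an L, and L when every move reaches a W.
n=0: no move → L
n=1: no move → L
n=2: can move to 0, which is L ⇒ W
n=3: can move to 1, which is L ⇒ W
n=4: can move to 0, which is L ⇒ W
n=5: can move to 1, which is L ⇒ W
n=6: can move to 1, which is L ⇒ W
n=7: can move to 1, which is L ⇒ W
n=8: moves to 6(W), 4(W), 3(W), 2(W); every one is W ⇒ L
n=9: moves to 7(W), 5(W), 4(W), 3(W); every one is W ⇒ L
n=10: can move to 8, which is L ⇒ W
n=11: can move to 9, which is L ⇒ W
n=12: can move to 8, which is L ⇒ W
n=13: can move to 9, which is L ⇒ W
n=14: can move to 9, which is L ⇒ W
n=15: can move to 9, which is L ⇒ W
From 15, the L positions reachable in one move are: 9.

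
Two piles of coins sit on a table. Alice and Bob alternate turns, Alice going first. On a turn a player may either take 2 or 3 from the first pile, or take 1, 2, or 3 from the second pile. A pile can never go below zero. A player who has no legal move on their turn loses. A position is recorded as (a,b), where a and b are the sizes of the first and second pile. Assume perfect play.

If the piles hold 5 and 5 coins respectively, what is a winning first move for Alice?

Work bottom-up. With no move the player to move loses. Otherwise the position is W if at least one move leads to an L position for the opponent, and L if every move leads to a W.
No move ever increases a pile, so every position that can arise here has a ≤ 5 and b ≤ 5; it is enough to label the cells with 0 ≤ a ≤ 5 and 0 ≤ b ≤ 5.
Every move lowers a or b (never raises either), so fill the grid row by row in increasing a, and left to right within a row: each cell's successors are then already labelled.
      b=0  b=1  b=2  b=3  b=4  b=5
a=0:    L    W    W    W    L    W
a=1:    L    W    W    W    L    W
a=2:    W    L    W    W    W    L
a=3:    W    L    W    W    W    L
a=4:    W    W    L    W    W    W
a=5:    L    W    W    W    L    W
Cells with no legal move (terminal, hence L): (0,0), (1,0).
The remaining L cells, each justified by listing all of its moves:
(0,4): only reaches (0,3)(W), (0,2)(W), (0,1)(W), all W → L
(1,4): only reaches (1,3)(W), (1,2)(W), (1,1)(W), all W → L
(2,1): only reaches (0,1)(W), (2,0)(W), all W → L
(2,5): only reaches (0,5)(W), (2,4)(W), (2,3)(W), (2,2)(W), all W → L
(3,1): only reaches (1,1)(W), (0,1)(W), (3,0)(W), all W → L
(3,5): only reaches (1,5)(W), (0,5)(W), (3,4)(W), (3,3)(W), (3,2)(W), all W → L
(4,2): only reaches (2,2)(W), (1,2)(W), (4,1)(W), (4,0)(W), all W → L
(5,0): only reaches (3,0)(W), (2,0)(W), all W → L
(5,4): only reaches (3,4)(W), (2,4)(W), (5,3)(W), (5,2)(W), (5,1)(W), all W → L
Every other cell has at least one move into one of the L cells above, so it is W.
From (5,5), the L positions reachable in one move are: (3,5), (2,5), (5,4). Any move reaching one of these is winning.

Move to (3,5).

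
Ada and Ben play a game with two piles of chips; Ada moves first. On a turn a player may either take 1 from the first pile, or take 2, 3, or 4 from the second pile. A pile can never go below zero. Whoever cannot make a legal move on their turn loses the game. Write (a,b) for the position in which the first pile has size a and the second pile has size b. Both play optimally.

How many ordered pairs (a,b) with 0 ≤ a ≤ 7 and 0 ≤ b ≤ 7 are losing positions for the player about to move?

24

Build the W/L table. Terminal = L. A non-terminal position is W if it has a move to some L; otherwise it is L.
Every move lowers a or b (never raises either), so fill the grid row by row in increasing a, and left to right within a row: each cell's successors are then already labelled.
      b=0  b=1  b=2  b=3  b=4  b=5  b=6  b=7
a=0:    L    L    W    W    W    W    L    L
a=1:    W    W    L    L    W    W    W    W
a=2:    L    L    W    W    W    W    L    L
a=3:    W    W    L    L    W    W    W    W
a=4:    L    L    W    W    W    W    L    L
a=5:    W    W    L    L    W    W    W    W
a=6:    L    L    W    W    W    W    L    L
a=7:    W    W    L    L    W    W    W    W
Cells with no legal move (terminal, hence L): (0,0), (0,1).
The remaining L cells, each justified by listing all of its moves:
(0,6): →(0,4)(W), (0,3)(W), (0,2)(W) — all W, so L
(0,7): →(0,5)(W), (0,4)(W), (0,3)(W) — all W, so L
(1,2): →(0,2)(W), (1,0)(W) — all W, so L
(1,3): →(0,3)(W), (1,1)(W), (1,0)(W) — all W, so L
(2,0): →(1,0)(W) only, which is W, so L
(2,1): →(1,1)(W) only, which is W, so L
(2,6): →(1,6)(W), (2,4)(W), (2,3)(W), (2,2)(W) — all W, so L
(2,7): →(1,7)(W), (2,5)(W), (2,4)(W), (2,3)(W) — all W, so L
(3,2): →(2,2)(W), (3,0)(W) — all W, so L
(3,3): →(2,3)(W), (3,1)(W), (3,0)(W) — all W, so L
(4,0): →(3,0)(W) only, which is W, so L
(4,1): →(3,1)(W) only, which is W, so L
(4,6): →(3,6)(W), (4,4)(W), (4,3)(W), (4,2)(W) — all W, so L
(4,7): →(3,7)(W), (4,5)(W), (4,4)(W), (4,3)(W) — all W, so L
(5,2): →(4,2)(W), (5,0)(W) — all W, so L
(5,3): →(4,3)(W), (5,1)(W), (5,0)(W) — all W, so L
(6,0): →(5,0)(W) only, which is W, so L
(6,1): →(5,1)(W) only, which is W, so L
(6,6): →(5,6)(W), (6,4)(W), (6,3)(W), (6,2)(W) — all W, so L
(6,7): →(5,7)(W), (6,5)(W), (6,4)(W), (6,3)(W) — all W, so L
(7,2): →(6,2)(W), (7,0)(W) — all W, so L
(7,3): →(6,3)(W), (7,1)(W), (7,0)(W) — all W, so L
Every other cell has at least one move into one of the L cells above, so it is W.
L cells per row: a=0: 4, a=1: 2, a=2: 4, a=3: 2, a=4: 4, a=5: 2, a=6: 4, a=7: 2; total 24.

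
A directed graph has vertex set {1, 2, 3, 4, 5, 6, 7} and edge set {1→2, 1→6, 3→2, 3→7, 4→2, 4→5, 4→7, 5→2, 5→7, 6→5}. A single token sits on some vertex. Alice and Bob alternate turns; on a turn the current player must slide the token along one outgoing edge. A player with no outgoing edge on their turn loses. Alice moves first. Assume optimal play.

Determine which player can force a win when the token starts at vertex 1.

Label each position W (a win for the player to move) or L (a loss). A position with no legal move is L; any other position is W exactly when some move reaches an L, and L when every move reaches a W.
Every edge goes from a vertex to one that appears earlier in the order 7, 2, 3, 5, 6, 4, 1, so processing vertices in that order labels each vertex after all of its successors.
7: no outgoing edge → L
2: no outgoing edge → L
3: reaches L-position 2 → W
5: reaches L-position 2 → W
6: only reaches 5(W), which is W → L
4: reaches L-position 2 → W
1: reaches L-position 6 → W
The starting position 1 is W: Alice should move to 6, handing over an L position.

Alice wins.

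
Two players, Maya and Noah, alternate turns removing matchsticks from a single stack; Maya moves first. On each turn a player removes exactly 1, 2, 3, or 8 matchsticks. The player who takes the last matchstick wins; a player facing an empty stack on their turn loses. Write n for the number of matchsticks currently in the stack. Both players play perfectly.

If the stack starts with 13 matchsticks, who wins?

Label each position W (a win for the player to move) or L (a loss). A position with no legal move is L; any other position is W exactly when some move reaches an L, and L when every move reaches a W.
n=0: no move → L
n=1: W (go to 0, an L position)
n=2: W (go to 0, an L position)
n=3: W (go to 0, an L position)
n=4: L (options 3(W), 2(W), 1(W) are all W)
n=5: W (go to 4, an L position)
n=6: W (go to 4, an L position)
n=7: W (go to 4, an L position)
n=8: W (go to 0, an L position)
n=9: L (options 8(W), 7(W), 6(W), 1(W) are all W)
n=10: W (go to 9, an L position)
n=11: W (go to 9, an L position)
n=12: W (go to 9, an L position)
n=13: L (options 12(W), 11(W), 10(W), 5(W) are all W)
The starting position 13 is L: whatever Maya does, the opponent receives a W position.

Noah wins.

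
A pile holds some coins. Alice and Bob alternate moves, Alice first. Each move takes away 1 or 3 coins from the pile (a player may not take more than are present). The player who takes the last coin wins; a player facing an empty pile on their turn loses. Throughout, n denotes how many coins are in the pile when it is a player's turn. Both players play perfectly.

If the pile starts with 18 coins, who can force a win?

Use the standard recursion: the mover loses at a terminal position; elsewhere, the mover wins exactly when some move hands the opponent an L position.
n=0: no move → L
n=1: →0(L), so W
n=2: →1(W) only, which is W, so L
n=3: →2(L), so W
n=4: →3(W), 1(W) — all W, so L
n=5: →4(L), so W
n=6: →5(W), 3(W) — all W, so L
n=7: →6(L), so W
n=8: →7(W), 5(W) — all W, so L
n=9: →8(L), so W
n=10: →9(W), 7(W) — all W, so L
n=11: →10(L), so W
n=12: →11(W), 9(W) — all W, so L
n=13: →12(L), so W
n=14: →13(W), 11(W) — all W, so L
n=15: →14(L), so W
n=16: →15(W), 13(W) — all W, so L
n=17: →16(L), so W
n=18: →17(W), 15(W) — all W, so L
Every move from 18 reaches a W position, so the mover loses.

Bob wins.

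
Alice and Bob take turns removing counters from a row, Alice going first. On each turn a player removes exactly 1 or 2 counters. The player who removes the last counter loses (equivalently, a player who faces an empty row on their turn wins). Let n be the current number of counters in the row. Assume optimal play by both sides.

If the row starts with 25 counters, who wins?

Bob wins.

Work bottom-up. With no move the player to move wins. Otherwise the position is W if at least one move leads to an L position for the opponent, and L if every move leads to a W.
n=0: no move; the opponent has just taken the last counter and therefore loses → W
n=1: L (sole option 0(W) is W)
n=2: W (go to 1, an L position)
n=3: W (go to 1, an L position)
n=4: L (options 3(W), 2(W) are all W)
n=5: W (go to 4, an L position)
n=6: W (go to 4, an L position)
n=7: L (options 6(W), 5(W) are all W)
n=8: W (go to 7, an L position)
n=9: W (go to 7, an L position)
n=10: L (options 9(W), 8(W) are all W)
n=11: W (go to 10, an L position)
n=12: W (go to 10, an L position)
n=13: L (options 12(W), 11(W) are all W)
n=14: W (go to 13, an L position)
n=15: W (go to 13, an L position)
n=16: L (options 15(W), 14(W) are all W)
n=17: W (go to 16, an L position)
n=18: W (go to 16, an L position)
n=19: L (options 18(W), 17(W) are all W)
n=20: W (go to 19, an L position)
n=21: W (go to 19, an L position)
n=22: L (options 21(W), 20(W) are all W)
n=23: W (go to 22, an L position)
n=24: W (go to 22, an L position)
n=25: L (options 24(W), 23(W) are all W)
Every move from 25 reaches a W position, so the mover loses.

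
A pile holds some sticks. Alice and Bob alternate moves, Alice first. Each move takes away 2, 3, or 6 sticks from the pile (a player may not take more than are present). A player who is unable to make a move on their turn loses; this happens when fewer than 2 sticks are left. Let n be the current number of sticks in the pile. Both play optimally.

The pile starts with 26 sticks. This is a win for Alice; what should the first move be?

Remove 3, leaving 23.

Positions with no move are L. A position that does have a move is losing for the player to move precisely when every available move leads to a winning position for the opponent. Fill in the labels:
n=0: no move → L
n=1: no move → L
n=2: →0(L), so W
n=3: →1(L), so W
n=4: →1(L), so W
n=5: →3(W), 2(W) — all W, so L
n=6: →0(L), so W
n=7: →5(L), so W
n=8: →5(L), so W
n=9: →7(W), 6(W), 3(W) — all W, so L
n=10: →8(W), 7(W), 4(W) — all W, so L
n=11: →9(L), so W
n=12: →10(L), so W
n=13: →10(L), so W
n=14: →12(W), 11(W), 8(W) — all W, so L
n=15: →9(L), so W
n=16: →14(L), so W
n=17: →14(L), so W
n=18: →16(W), 15(W), 12(W) — all W, so L
n=19: →17(W), 16(W), 13(W) — all W, so L
n=20: →18(L), so W
n=21: →19(L), so W
n=22: →19(L), so W
n=23: →21(W), 20(W), 17(W) — all W, so L
n=24: →18(L), so W
n=25: →23(L), so W
n=26: →23(L), so W
From 26, the L positions reachable in one move are: 23.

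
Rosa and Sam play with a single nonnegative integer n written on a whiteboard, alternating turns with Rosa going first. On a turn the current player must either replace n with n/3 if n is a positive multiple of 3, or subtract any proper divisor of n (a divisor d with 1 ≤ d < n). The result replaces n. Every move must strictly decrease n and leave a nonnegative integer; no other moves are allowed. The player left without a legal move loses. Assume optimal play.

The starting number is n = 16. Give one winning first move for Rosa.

Work bottom-up. With no move the player to move loses. Otherwise the position is W if at least one move leads to an L position for the opponent, and L if every move leads to a W.
n=0: no move → L
n=1: no move → L
n=2: W (go to 1, an L position)
n=3: W (go to 1, an L position)
n=4: L (options 2(W), 3(W) are all W)
n=5: W (go to 4, an L position)
n=6: W (go to 4, an L position)
n=7: L (sole option 6(W) is W)
n=8: W (go to 4, an L position)
n=9: L (options 3(W), 6(W), 8(W) are all W)
n=10: W (go to 9, an L position)
n=11: L (sole option 10(W) is W)
n=12: W (go to 4, an L position)
n=13: L (sole option 12(W) is W)
n=14: W (go to 7, an L position)
n=15: L (options 5(W), 10(W), 12(W), 14(W) are all W)
n=16: W (go to 15, an L position)
From 16, the L positions reachable in one move are: 15.

Move to 15.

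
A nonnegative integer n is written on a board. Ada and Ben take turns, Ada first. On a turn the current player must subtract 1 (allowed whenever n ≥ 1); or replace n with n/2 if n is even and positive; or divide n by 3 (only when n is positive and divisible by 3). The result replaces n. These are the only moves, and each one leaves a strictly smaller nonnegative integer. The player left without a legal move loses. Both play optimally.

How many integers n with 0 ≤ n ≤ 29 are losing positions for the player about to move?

12

Work bottom-up. With no move the player to move loses. Otherwise the position is W if at least one move leads to an L position for the opponent, and L if every move leads to a W.
n=0: no move → L
n=1: →0(L), so W
n=2: →1(W) only, which is W, so L
n=3: →2(L), so W
n=4: →2(L), so W
n=5: →4(W) only, which is W, so L
n=6: →2(L), so W
n=7: →6(W) only, which is W, so L
n=8: →7(L), so W
n=9: →3(W), 8(W) — all W, so L
n=10: →5(L), so W
n=11: →10(W) only, which is W, so L
n=12: →11(L), so W
n=13: →12(W) only, which is W, so L
n=14: →7(L), so W
n=15: →5(L), so W
n=16: →8(W), 15(W) — all W, so L
n=17: →16(L), so W
n=18: →9(L), so W
n=19: →18(W) only, which is W, so L
n=20: →19(L), so W
n=21: →7(L), so W
n=22: →11(L), so W
n=23: →22(W) only, which is W, so L
n=24: →23(L), so W
n=25: →24(W) only, which is W, so L
n=26: →13(L), so W
n=27: →9(L), so W
n=28: →14(W), 27(W) — all W, so L
n=29: →28(L), so W
L entries with 0 ≤ n ≤ 29: n = 0, 2, 5, 7, 9, 11, 13, 16, 19, 23, 25, 28; that makes 12.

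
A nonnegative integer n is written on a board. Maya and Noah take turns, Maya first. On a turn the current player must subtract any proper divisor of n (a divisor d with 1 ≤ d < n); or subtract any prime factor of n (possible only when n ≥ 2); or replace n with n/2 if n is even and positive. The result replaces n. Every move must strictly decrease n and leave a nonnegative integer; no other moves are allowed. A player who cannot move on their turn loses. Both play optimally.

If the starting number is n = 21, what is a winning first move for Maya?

Move to 14.

Label each position W (a win for the player to move) or L (a loss). A position with no legal move is L; any other position is W exactly when some move reaches an L, and L when every move reaches a W.
n=0: no move → L
n=1: no move → L
n=2: can move to 0, which is L ⇒ W
n=3: can move to 0, which is L ⇒ W
n=4: moves to 2(W), 3(W); every one is W ⇒ L
n=5: can move to 0, which is L ⇒ W
n=6: can move to 4, which is L ⇒ W
n=7: can move to 0, which is L ⇒ W
n=8: can move to 4, which is L ⇒ W
n=9: moves to 6(W), 8(W); every one is W ⇒ L
n=10: can move to 9, which is L ⇒ W
n=11: can move to 0, which is L ⇒ W
n=12: can move to 9, which is L ⇒ W
n=13: can move to 0, which is L ⇒ W
n=14: moves to 7(W), 12(W), 13(W); every one is W ⇒ L
n=15: can move to 14, which is L ⇒ W
n=16: can move to 14, which is L ⇒ W
n=17: can move to 0, which is L ⇒ W
n=18: can move to 9, which is L ⇒ W
n=19: can move to 0, which is L ⇒ W
n=20: moves to 10(W), 15(W), 16(W), 18(W), 19(W); every one is W ⇒ L
n=21: can move to 14, which is L ⇒ W
From 21, the L positions reachable in one move are: 14, 20. Any move reaching one of these is winning.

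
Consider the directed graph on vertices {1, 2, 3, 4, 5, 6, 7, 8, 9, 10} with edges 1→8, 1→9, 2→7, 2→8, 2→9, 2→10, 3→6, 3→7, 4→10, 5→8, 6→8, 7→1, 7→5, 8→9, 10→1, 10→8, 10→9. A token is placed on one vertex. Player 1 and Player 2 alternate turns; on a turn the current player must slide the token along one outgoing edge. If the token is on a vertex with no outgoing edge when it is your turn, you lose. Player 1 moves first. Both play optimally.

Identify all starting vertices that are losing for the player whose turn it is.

4, 5, 6, 9

Label each position W (a win for the player to move) or L (a loss). A position with no legal move is L; any other position is W exactly when some move reaches an L, and L when every move reaches a W.
Every edge goes from a vertex to one that appears earlier in the order 9, 8, 1, 5, 10, 7, 4, 6, 3, 2, so processing vertices in that order labels each vertex after all of its successors.
9: no outgoing edge → L
8: →9(L), so W
1: →9(L), so W
5: →8(W) only, which is W, so L
10: →9(L), so W
7: →5(L), so W
4: →10(W) only, which is W, so L
6: →8(W) only, which is W, so L
3: →6(L), so W
2: →9(L), so W
Reading off the rows marked L gives the requested list; there are 4 such vertices.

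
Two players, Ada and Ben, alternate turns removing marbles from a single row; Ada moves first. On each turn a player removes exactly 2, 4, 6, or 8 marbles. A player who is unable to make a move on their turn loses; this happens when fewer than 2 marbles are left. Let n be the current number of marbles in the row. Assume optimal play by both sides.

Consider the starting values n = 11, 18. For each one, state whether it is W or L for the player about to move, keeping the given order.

11: L, 18: W

Label each position W (a win for the player to move) or L (a loss). A position with no legal move is L; any other position is W exactly when some move reaches an L, and L when every move reaches a W.
n=0: no move → L
n=1: no move → L
n=2: W (go to 0, an L position)
n=3: W (go to 1, an L position)
n=4: W (go to 0, an L position)
n=5: W (go to 1, an L position)
n=6: W (go to 0, an L position)
n=7: W (go to 1, an L position)
n=8: W (go to 0, an L position)
n=9: W (go to 1, an L position)
n=10: L (options 8(W), 6(W), 4(W), 2(W) are all W)
n=11: L (options 9(W), 7(W), 5(W), 3(W) are all W)
n=12: W (go to 10, an L position)
n=13: W (go to 11, an L position)
n=14: W (go to 10, an L position)
n=15: W (go to 11, an L position)
n=16: W (go to 10, an L position)
n=17: W (go to 11, an L position)
n=18: W (go to 10, an L position)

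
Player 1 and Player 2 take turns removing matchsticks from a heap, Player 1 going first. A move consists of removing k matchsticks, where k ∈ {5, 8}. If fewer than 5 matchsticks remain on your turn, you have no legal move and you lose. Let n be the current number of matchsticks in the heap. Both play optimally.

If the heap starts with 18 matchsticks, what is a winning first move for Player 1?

Build the W/L table. Terminal = L. A non-terminal position is W if it has a move to some L; otherwise it is L.
n=0: no move → L
n=1: no move → L
n=2: no move → L
n=3: no move → L
n=4: no move → L
n=5: reaches L-position 0 → W
n=6: reaches L-position 1 → W
n=7: reaches L-position 2 → W
n=8: reaches L-position 3 → W
n=9: reaches L-position 4 → W
n=10: reaches L-position 2 → W
n=11: reaches L-position 3 → W
n=12: reaches L-position 4 → W
n=13: only reaches 8(W), 5(W), all W → L
n=14: only reaches 9(W), 6(W), all W → L
n=15: only reaches 10(W), 7(W), all W → L
n=16: only reaches 11(W), 8(W), all W → L
n=17: only reaches 12(W), 9(W), all W → L
n=18: reaches L-position 13 → W
From 18, the L positions reachable in one move are: 13.

Remove 5, leaving 13.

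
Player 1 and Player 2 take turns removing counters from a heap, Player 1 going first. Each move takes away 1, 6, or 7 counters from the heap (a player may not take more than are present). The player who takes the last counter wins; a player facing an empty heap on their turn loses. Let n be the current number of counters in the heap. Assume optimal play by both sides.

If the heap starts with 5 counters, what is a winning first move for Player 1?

Remove 1, leaving 4.

Work bottom-up. With no move the player to move loses. Otherwise the position is W if at least one move leads to an L position for the opponent, and L if every move leads to a W.
n=0: no move → L
n=1: →0(L), so W
n=2: →1(W) only, which is W, so L
n=3: →2(L), so W
n=4: →3(W) only, which is W, so L
n=5: →4(L), so W
From 5, the L positions reachable in one move are: 4.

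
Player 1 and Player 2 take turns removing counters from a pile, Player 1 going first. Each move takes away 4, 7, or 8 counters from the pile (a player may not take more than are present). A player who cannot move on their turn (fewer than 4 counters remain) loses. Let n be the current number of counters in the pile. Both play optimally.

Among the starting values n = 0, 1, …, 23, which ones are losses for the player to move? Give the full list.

Build the W/L table. Terminal = L. A non-terminal position is W if it has a move to some L; otherwise it is L.
n=0: no move → L
n=1: no move → L
n=2: no move → L
n=3: no move → L
n=4: can move to 0, which is L ⇒ W
n=5: can move to 1, which is L ⇒ W
n=6: can move to 2, which is L ⇒ W
n=7: can move to 3, which is L ⇒ W
n=8: can move to 1, which is L ⇒ W
n=9: can move to 2, which is L ⇒ W
n=10: can move to 3, which is L ⇒ W
n=11: can move to 3, which is L ⇒ W
n=12: moves to 8(W), 5(W), 4(W); every one is W ⇒ L
n=13: moves to 9(W), 6(W), 5(W); every one is W ⇒ L
n=14: moves to 10(W), 7(W), 6(W); every one is W ⇒ L
n=15: moves to 11(W), 8(W), 7(W); every one is W ⇒ L
n=16: can move to 12, which is L ⇒ W
n=17: can move to 13, which is L ⇒ W
n=18: can move to 14, which is L ⇒ W
n=19: can move to 15, which is L ⇒ W
n=20: can move to 13, which is L ⇒ W
n=21: can move to 14, which is L ⇒ W
n=22: can move to 15, which is L ⇒ W
n=23: can move to 15, which is L ⇒ W
The losing starting values of n are exactly the entries labelled L in this table (8 of them).

0, 1, 2, 3, 12, 13, 14, 15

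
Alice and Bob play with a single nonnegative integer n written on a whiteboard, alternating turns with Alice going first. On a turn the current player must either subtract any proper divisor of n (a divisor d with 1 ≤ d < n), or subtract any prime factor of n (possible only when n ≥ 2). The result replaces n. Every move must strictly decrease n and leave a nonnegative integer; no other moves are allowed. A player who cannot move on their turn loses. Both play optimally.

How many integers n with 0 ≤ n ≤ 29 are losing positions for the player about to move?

Build the W/L table. Terminal = L. A non-terminal position is W if it has a move to some L; otherwise it is L.
n=0: no move → L
n=1: no move → L
n=2: can move to 0, which is L ⇒ W
n=3: can move to 0, which is L ⇒ W
n=4: moves to 2(W), 3(W); every one is W ⇒ L
n=5: can move to 0, which is L ⇒ W
n=6: can move to 4, which is L ⇒ W
n=7: can move to 0, which is L ⇒ W
n=8: can move to 4, which is L ⇒ W
n=9: moves to 6(W), 8(W); every one is W ⇒ L
n=10: can move to 9, which is L ⇒ W
n=11: can move to 0, which is L ⇒ W
n=12: can move to 9, which is L ⇒ W
n=13: can move to 0, which is L ⇒ W
n=14: moves to 7(W), 12(W), 13(W); every one is W ⇒ L
n=15: can move to 14, which is L ⇒ W
n=16: can move to 14, which is L ⇒ W
n=17: can move to 0, which is L ⇒ W
n=18: can move to 9, which is L ⇒ W
n=19: can move to 0, which is L ⇒ W
n=20: moves to 10(W), 15(W), 16(W), 18(W), 19(W); every one is W ⇒ L
n=21: can move to 14, which is L ⇒ W
n=22: can move to 20, which is L ⇒ W
n=23: can move to 0, which is L ⇒ W
n=24: can move to 20, which is L ⇒ W
n=25: can move to 20, which is L ⇒ W
n=26: moves to 13(W), 24(W), 25(W); every one is W ⇒ L
n=27: can move to 26, which is L ⇒ W
n=28: can move to 14, which is L ⇒ W
n=29: can move to 0, which is L ⇒ W
L entries with 0 ≤ n ≤ 29: n = 0, 1, 4, 9, 14, 20, 26; that makes 7.

7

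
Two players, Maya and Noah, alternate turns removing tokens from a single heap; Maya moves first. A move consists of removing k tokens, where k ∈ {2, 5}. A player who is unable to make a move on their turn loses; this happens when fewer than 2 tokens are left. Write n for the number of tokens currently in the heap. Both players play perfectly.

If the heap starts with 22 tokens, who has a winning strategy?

Compute win/loss labels from the base case upward. A position with no move is L. Any other position is W if it can reach an L in one move, else L.
n=0: no move → L
n=1: no move → L
n=2: W (go to 0, an L position)
n=3: W (go to 1, an L position)
n=4: L (sole option 2(W) is W)
n=5: W (go to 0, an L position)
n=6: W (go to 4, an L position)
n=7: L (options 5(W), 2(W) are all W)
n=8: L (options 6(W), 3(W) are all W)
n=9: W (go to 7, an L position)
n=10: W (go to 8, an L position)
n=11: L (options 9(W), 6(W) are all W)
n=12: W (go to 7, an L position)
n=13: W (go to 11, an L position)
n=14: L (options 12(W), 9(W) are all W)
n=15: L (options 13(W), 10(W) are all W)
n=16: W (go to 14, an L position)
n=17: W (go to 15, an L position)
n=18: L (options 16(W), 13(W) are all W)
n=19: W (go to 14, an L position)
n=20: W (go to 18, an L position)
n=21: L (options 19(W), 16(W) are all W)
n=22: L (options 20(W), 17(W) are all W)
Every move from 22 reaches a W position, so the mover loses.

Noah wins.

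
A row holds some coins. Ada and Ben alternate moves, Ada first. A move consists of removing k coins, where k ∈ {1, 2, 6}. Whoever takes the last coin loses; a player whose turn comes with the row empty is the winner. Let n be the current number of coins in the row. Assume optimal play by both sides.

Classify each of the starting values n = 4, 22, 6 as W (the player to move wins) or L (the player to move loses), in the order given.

Label each position W (a win for the player to move) or L (a loss). A position with no legal move is W; any other position is W exactly when some move reaches an L, and L when every move reaches a W.
n=0: no move; the opponent has just taken the last coin and therefore loses → W
n=1: the only move is to 0(W), a W ⇒ L
n=2: can move to 1, which is L ⇒ W
n=3: can move to 1, which is L ⇒ W
n=4: moves to 3(W), 2(W); every one is W ⇒ L
n=5: can move to 4, which is L ⇒ W
n=6: can move to 4, which is L ⇒ W
n=7: can move to 1, which is L ⇒ W
n=8: moves to 7(W), 6(W), 2(W); every one is W ⇒ L
n=9: can move to 8, which is L ⇒ W
n=10: can move to 8, which is L ⇒ W
n=11: moves to 10(W), 9(W), 5(W); every one is W ⇒ L
n=12: can move to 11, which is L ⇒ W
n=13: can move to 11, which is L ⇒ W
n=14: can move to 8, which is L ⇒ W
n=15: moves to 14(W), 13(W), 9(W); every one is W ⇒ L
n=16: can move to 15, which is L ⇒ W
n=17: can move to 15, which is L ⇒ W
n=18: moves to 17(W), 16(W), 12(W); every one is W ⇒ L
n=19: can move to 18, which is L ⇒ W
n=20: can move to 18, which is L ⇒ W
n=21: can move to 15, which is L ⇒ W
n=22: moves to 21(W), 20(W), 16(W); every one is W ⇒ L

4: L, 22: L, 6: W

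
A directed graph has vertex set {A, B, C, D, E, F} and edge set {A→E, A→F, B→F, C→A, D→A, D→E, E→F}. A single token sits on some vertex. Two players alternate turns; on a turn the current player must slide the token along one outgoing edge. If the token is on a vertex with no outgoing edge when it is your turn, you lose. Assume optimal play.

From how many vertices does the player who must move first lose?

3

Use the standard recursion: the mover loses at a terminal position; elsewhere, the mover wins exactly when some move hands the opponent an L position.
Every edge goes from a vertex to one that appears earlier in the order F, E, B, A, C, D, so processing vertices in that order labels each vertex after all of its successors.
F: no outgoing edge → L
E: reaches L-position F → W
B: reaches L-position F → W
A: reaches L-position F → W
C: only reaches A(W), which is W → L
D: only reaches A(W), E(W), all W → L
The L vertices are C, D, F; that is 3 in all.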